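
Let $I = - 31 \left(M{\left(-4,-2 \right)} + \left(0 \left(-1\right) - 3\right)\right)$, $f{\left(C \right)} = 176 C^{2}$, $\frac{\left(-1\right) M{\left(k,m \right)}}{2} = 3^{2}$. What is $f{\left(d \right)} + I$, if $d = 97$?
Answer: $1656635$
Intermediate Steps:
$M{\left(k,m \right)} = -18$ ($M{\left(k,m \right)} = - 2 \cdot 3^{2} = \left(-2\right) 9 = -18$)
$I = 651$ ($I = - 31 \left(-18 + \left(0 \left(-1\right) - 3\right)\right) = - 31 \left(-18 + \left(0 - 3\right)\right) = - 31 \left(-18 - 3\right) = \left(-31\right) \left(-21\right) = 651$)
$f{\left(d \right)} + I = 176 \cdot 97^{2} + 651 = 176 \cdot 9409 + 651 = 1655984 + 651 = 1656635$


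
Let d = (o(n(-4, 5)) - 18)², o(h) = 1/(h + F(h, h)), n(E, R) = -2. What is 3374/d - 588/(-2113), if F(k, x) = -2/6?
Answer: 359118746/35162433 ≈ 10.213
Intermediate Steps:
F(k, x) = -⅓ (F(k, x) = -2*⅙ = -⅓)
o(h) = 1/(-⅓ + h) (o(h) = 1/(h - ⅓) = 1/(-⅓ + h))
d = 16641/49 (d = (3/(-1 + 3*(-2)) - 18)² = (3/(-1 - 6) - 18)² = (3/(-7) - 18)² = (3*(-⅐) - 18)² = (-3/7 - 18)² = (-129/7)² = 16641/49 ≈ 339.61)
3374/d - 588/(-2113) = 3374/(16641/49) - 588/(-2113) = 3374*(49/16641) - 588*(-1/2113) = 165326/16641 + 588/2113 = 359118746/35162433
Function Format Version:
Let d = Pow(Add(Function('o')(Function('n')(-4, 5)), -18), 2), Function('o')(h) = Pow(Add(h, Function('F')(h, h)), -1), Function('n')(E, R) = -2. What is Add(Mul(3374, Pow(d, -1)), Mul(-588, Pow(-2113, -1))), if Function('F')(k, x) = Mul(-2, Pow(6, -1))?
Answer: Rational(359118746, 35162433) ≈ 10.213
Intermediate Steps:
Function('F')(k, x) = Rational(-1, 3) (Function('F')(k, x) = Mul(-2, Rational(1, 6)) = Rational(-1, 3))
Function('o')(h) = Pow(Add(Rational(-1, 3), h), -1) (Function('o')(h) = Pow(Add(h, Rational(-1, 3)), -1) = Pow(Add(Rational(-1, 3), h), -1))
d = Rational(16641, 49) (d = Pow(Add(Mul(3, Pow(Add(-1, Mul(3, -2)), -1)), -18), 2) = Pow(Add(Mul(3, Pow(Add(-1, -6), -1)), -18), 2) = Pow(Add(Mul(3, Pow(-7, -1)), -18), 2) = Pow(Add(Mul(3, Rational(-1, 7)), -18), 2) = Pow(Add(Rational(-3, 7), -18), 2) = Pow(Rational(-129, 7), 2) = Rational(16641, 49) ≈ 339.61)
Add(Mul(3374, Pow(d, -1)), Mul(-588, Pow(-2113, -1))) = Add(Mul(3374, Pow(Rational(16641, 49), -1)), Mul(-588, Pow(-2113, -1))) = Add(Mul(3374, Rational(49, 16641)), Mul(-588, Rational(-1, 2113))) = Add(Rational(165326, 16641), Rational(588, 2113)) = Rational(359118746, 35162433)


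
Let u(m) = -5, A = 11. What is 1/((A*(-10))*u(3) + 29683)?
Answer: 1/30233 ≈ 3.3076e-5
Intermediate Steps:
1/((A*(-10))*u(3) + 29683) = 1/((11*(-10))*(-5) + 29683) = 1/(-110*(-5) + 29683) = 1/(550 + 29683) = 1/30233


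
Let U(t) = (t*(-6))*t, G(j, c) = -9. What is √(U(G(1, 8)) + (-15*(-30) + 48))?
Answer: 2*√3 ≈ 3.4641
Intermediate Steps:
U(t) = -6*t² (U(t) = (-6*t)*t = -6*t²)
√(U(G(1, 8)) + (-15*(-30) + 48)) = √(-6*(-9)² + (-15*(-30) + 48)) = √(-6*81 + (450 + 48)) = √(-486 + 498) = √12 = 2*√3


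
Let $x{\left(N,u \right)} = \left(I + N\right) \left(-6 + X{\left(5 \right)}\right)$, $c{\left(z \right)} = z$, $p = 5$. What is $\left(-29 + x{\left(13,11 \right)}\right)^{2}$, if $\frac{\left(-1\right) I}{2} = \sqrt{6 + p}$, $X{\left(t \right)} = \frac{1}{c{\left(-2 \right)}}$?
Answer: $\frac{58965}{4} - 2951 \sqrt{11} \approx 4953.9$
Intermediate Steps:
$X{\left(t \right)} = - \frac{1}{2}$ ($X{\left(t \right)} = \frac{1}{-2} = - \frac{1}{2}$)
$I = - 2 \sqrt{11}$ ($I = - 2 \sqrt{6 + 5} = - 2 \sqrt{11} \approx -6.6332$)
$x{\left(N,u \right)} = 13 \sqrt{11} - \frac{13 N}{2}$ ($x{\left(N,u \right)} = \left(- 2 \sqrt{11} + N\right) \left(-6 - \frac{1}{2}\right) = \left(N - 2 \sqrt{11}\right) \left(- \frac{13}{2}\right) = 13 \sqrt{11} - \frac{13 N}{2}$)
$\left(-29 + x{\left(13,11 \right)}\right)^{2} = \left(-29 + \left(13 \sqrt{11} - \frac{169}{2}\right)\right)^{2} = \left(-29 - \left(\frac{169}{2} - 13 \sqrt{11}\right)\right)^{2} = \left(- \frac{227}{2} + 13 \sqrt{11}\right)^{2}$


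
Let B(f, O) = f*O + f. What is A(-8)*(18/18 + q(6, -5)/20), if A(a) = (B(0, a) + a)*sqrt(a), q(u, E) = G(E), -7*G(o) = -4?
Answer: -576*I*sqrt(2)/35 ≈ -23.274*I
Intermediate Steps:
G(o) = 4/7 (G(o) = -1/7*(-4) = 4/7)
q(u, E) = 4/7
B(f, O) = f + O*f (B(f, O) = O*f + f = f + O*f)
A(a) = a**(3/2) (A(a) = (0*(1 + a) + a)*sqrt(a) = (0 + a)*sqrt(a) = a*sqrt(a) = a**(3/2))
A(-8)*(18/18 + q(6, -5)/20) = (-8)**(3/2)*(18/18 + (4/7)/20) = (-16*I*sqrt(2))*(18*(1/18) + (4/7)*(1/20)) = (-16*I*sqrt(2))*(1 + 1/35) = -16*I*sqrt(2)*(36/35) = -576*I*sqrt(2)/35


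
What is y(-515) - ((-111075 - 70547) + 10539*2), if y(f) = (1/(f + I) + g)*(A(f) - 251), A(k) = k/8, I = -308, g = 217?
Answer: 303219563/3292 ≈ 92108.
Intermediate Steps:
A(k) = k/8 (A(k) = k*(1/8) = k/8)
y(f) = (-251 + f/8)*(217 + 1/(-308 + f)) (y(f) = (1/(f - 308) + 217)*(f/8 - 251) = (1/(-308 + f) + 217)*(-251 + f/8) = (217 + 1/(-308 + f))*(-251 + f/8) = (-251 + f/8)*(217 + 1/(-308 + f)))
y(-515) - ((-111075 - 70547) + 10539*2) = (134204680 - 502571*(-515) + 217*(-515)**2)/(8*(-308 - 515)) - ((-111075 - 70547) + 10539*2) = (1/8)*(134204680 + 258824065 + 217*265225)/(-823) - (-181622 + 21078) = (1/8)*(-1/823)*(134204680 + 258824065 + 57553825) - 1*(-160544) = (1/8)*(-1/823)*450582570 + 160544 = -225291285/3292 + 160544 = 303219563/3292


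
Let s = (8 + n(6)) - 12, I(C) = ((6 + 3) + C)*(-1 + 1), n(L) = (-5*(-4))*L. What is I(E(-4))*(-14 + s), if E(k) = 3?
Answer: 0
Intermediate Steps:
n(L) = 20*L
I(C) = 0 (I(C) = (9 + C)*0 = 0)
s = 116 (s = (8 + 20*6) - 12 = (8 + 120) - 12 = 128 - 12 = 116)
I(E(-4))*(-14 + s) = 0*(-14 + 116) = 0*102 = 0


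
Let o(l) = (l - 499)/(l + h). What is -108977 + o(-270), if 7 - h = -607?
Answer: -37488857/344 ≈ -1.0898e+5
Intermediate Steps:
h = 614 (h = 7 - 1*(-607) = 7 + 607 = 614)
o(l) = (-499 + l)/(614 + l) (o(l) = (l - 499)/(l + 614) = (-499 + l)/(614 + l))
-108977 + o(-270) = -108977 + (-499 - 270)/(614 - 270) = -108977 - 769/344 = -37488857/344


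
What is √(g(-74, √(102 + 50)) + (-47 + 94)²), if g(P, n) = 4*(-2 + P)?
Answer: √1905 ≈ 43.646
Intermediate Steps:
g(P, n) = -8 + 4*P
√(g(-74, √(102 + 50)) + (-47 + 94)²) = √((-8 + 4*(-74)) + (-47 + 94)²) = √((-8 - 296) + 47²) = √(-304 + 2209) = √1905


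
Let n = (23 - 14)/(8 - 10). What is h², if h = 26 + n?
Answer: 1849/4 ≈ 462.25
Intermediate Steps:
n = -9/2 (n = 9/(-2) = 9*(-½) = -9/2 ≈ -4.5000)
h = 43/2 (h = 26 - 9/2 = 43/2 ≈ 21.500)
h² = (43/2)² = 1849/4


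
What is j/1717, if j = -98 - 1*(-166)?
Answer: 4/101 ≈ 0.039604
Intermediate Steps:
j = 68 (j = -98 + 166 = 68)
j/1717 = 68/1717 = (1/1717)*68 = 4/101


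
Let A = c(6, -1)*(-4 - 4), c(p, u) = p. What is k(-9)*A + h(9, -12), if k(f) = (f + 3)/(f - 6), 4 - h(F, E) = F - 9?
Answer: -76/5 ≈ -15.200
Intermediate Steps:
h(F, E) = 13 - F (h(F, E) = 4 - (F - 9) = 4 - (-9 + F) = 4 + (9 - F) = 13 - F)
k(f) = (3 + f)/(-6 + f)
A = -48 (A = 6*(-4 - 4) = 6*(-8) = -48)
k(-9)*A + h(9, -12) = ((3 - 9)/(-6 - 9))*(-48) + (13 - 1*9) = (-6/(-15))*(-48) + (13 - 9) = -1/15*(-6)*(-48) + 4 = (2/5)*(-48) + 4 = -96/5 + 4 = -76/5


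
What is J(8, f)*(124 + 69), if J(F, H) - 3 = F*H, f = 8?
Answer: 12931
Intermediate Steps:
J(F, H) = 3 + F*H
J(8, f)*(124 + 69) = (3 + 8*8)*(124 + 69) = (3 + 64)*193 = 67*193 = 12931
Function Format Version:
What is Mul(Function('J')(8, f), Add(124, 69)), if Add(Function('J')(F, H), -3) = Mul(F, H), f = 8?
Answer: 12931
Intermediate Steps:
Function('J')(F, H) = Add(3, Mul(F, H))
Mul(Function('J')(8, f), Add(124, 69)) = Mul(Add(3, Mul(8, 8)), Add(124, 69)) = Mul(Add(3, 64), 193) = Mul(67, 193) = 12931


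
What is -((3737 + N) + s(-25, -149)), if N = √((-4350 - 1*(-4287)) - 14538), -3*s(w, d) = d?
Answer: -11360/3 - I*√14601 ≈ -3786.7 - 120.83*I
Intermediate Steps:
s(w, d) = -d/3
N = I*√14601 (N = √((-4350 + 4287) - 14538) = √(-63 - 14538) = √(-14601) = I*√14601 ≈ 120.83*I)
-((3737 + N) + s(-25, -149)) = -((3737 + I*√14601) - ⅓*(-149)) = -((3737 + I*√14601) + 149/3) = -(11360/3 + I*√14601) = -11360/3 - I*√14601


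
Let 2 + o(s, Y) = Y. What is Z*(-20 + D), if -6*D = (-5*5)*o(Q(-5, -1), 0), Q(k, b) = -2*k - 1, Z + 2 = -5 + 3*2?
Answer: 85/3 ≈ 28.333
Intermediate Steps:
Z = -1 (Z = -2 + (-5 + 3*2) = -2 + (-5 + 6) = -2 + 1 = -1)
Q(k, b) = -1 - 2*k
o(s, Y) = -2 + Y
D = -25/3 (D = -(-5*5)*(-2 + 0)/6 = -(-25)*(-2)/6 = -⅙*50 = -25/3 ≈ -8.3333)
Z*(-20 + D) = -(-20 - 25/3) = -1*(-85/3) = 85/3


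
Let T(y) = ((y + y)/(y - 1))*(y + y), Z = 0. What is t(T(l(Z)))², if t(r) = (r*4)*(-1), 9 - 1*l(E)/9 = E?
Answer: 43046721/25 ≈ 1.7219e+6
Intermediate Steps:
l(E) = 81 - 9*E
T(y) = 4*y²/(-1 + y) (T(y) = ((2*y)/(-1 + y))*(2*y) = (2*y/(-1 + y))*(2*y) = 4*y²/(-1 + y))
t(r) = -4*r (t(r) = (4*r)*(-1) = -4*r)
t(T(l(Z)))² = (-16*(81 - 9*0)²/(-1 + (81 - 9*0)))² = (-16*(81 + 0)²/(-1 + (81 + 0)))² = (-16*81²/(-1 + 81))² = (-16*6561/80)² = (-4*6561/20)² = (-6561/5)² = 43046721/25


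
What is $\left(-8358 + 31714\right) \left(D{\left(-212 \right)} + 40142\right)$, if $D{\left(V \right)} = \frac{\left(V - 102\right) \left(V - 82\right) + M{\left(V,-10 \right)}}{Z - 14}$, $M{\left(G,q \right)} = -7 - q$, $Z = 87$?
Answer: $\frac{70597830860}{73} \approx 9.6709 \cdot 10^{8}$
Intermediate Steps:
$D{\left(V \right)} = \frac{3}{73} + \frac{\left(-102 + V\right) \left(-82 + V\right)}{73}$ ($D{\left(V \right)} = \frac{\left(V - 102\right) \left(V - 82\right) - -3}{87 - 14} = \frac{\left(-102 + V\right) \left(-82 + V\right) + \left(-7 + 10\right)}{73} = \left(\left(-102 + V\right) \left(-82 + V\right) + 3\right) \frac{1}{73} = \left(3 + \left(-102 + V\right) \left(-82 + V\right)\right) \frac{1}{73} = \frac{3}{73} + \frac{\left(-102 + V\right) \left(-82 + V\right)}{73}$)
$\left(-8358 + 31714\right) \left(D{\left(-212 \right)} + 40142\right) = \left(-8358 + 31714\right) \left(\left(\frac{8367}{73} - - \frac{39008}{73} + \frac{\left(-212\right)^{2}}{73}\right) + 40142\right) = 23356 \left(\left(\frac{8367}{73} + \frac{39008}{73} + \frac{1}{73} \cdot 44944\right) + 40142\right) = 23356 \left(\left(\frac{8367}{73} + \frac{39008}{73} + \frac{44944}{73}\right) + 40142\right) = 23356 \left(\frac{92319}{73} + 40142\right) = 23356 \cdot \frac{3022685}{73} = \frac{70597830860}{73}$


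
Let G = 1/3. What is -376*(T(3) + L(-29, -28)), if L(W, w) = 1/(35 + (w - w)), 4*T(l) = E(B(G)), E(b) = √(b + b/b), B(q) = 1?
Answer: -376/35 - 94*√2 ≈ -143.68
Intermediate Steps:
G = ⅓ ≈ 0.33333
E(b) = √(1 + b) (E(b) = √(b + 1) = √(1 + b))
T(l) = √2/4 (T(l) = √(1 + 1)/4 = √2/4)
L(W, w) = 1/35 (L(W, w) = 1/(35 + 0) = 1/35)
-376*(T(3) + L(-29, -28)) = -376*(√2/4 + 1/35) = -376*(1/35 + √2/4) = -376/35 - 94*√2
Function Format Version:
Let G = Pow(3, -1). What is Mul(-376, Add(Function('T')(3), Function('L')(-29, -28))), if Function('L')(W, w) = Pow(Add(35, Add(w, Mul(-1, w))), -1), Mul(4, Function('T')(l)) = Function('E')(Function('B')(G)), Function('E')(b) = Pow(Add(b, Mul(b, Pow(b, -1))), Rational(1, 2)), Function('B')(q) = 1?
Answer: Add(Rational(-376, 35), Mul(-94, Pow(2, Rational(1, 2)))) ≈ -143.68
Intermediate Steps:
G = Rational(1, 3) ≈ 0.33333
Function('E')(b) = Pow(Add(1, b), Rational(1, 2)) (Function('E')(b) = Pow(Add(b, 1), Rational(1, 2)) = Pow(Add(1, b), Rational(1, 2)))
Function('T')(l) = Mul(Rational(1, 4), Pow(2, Rational(1, 2))) (Function('T')(l) = Mul(Rational(1, 4), Pow(Add(1, 1), Rational(1, 2))) = Mul(Rational(1, 4), Pow(2, Rational(1, 2))))
Function('L')(W, w) = Rational(1, 35) (Function('L')(W, w) = Pow(Add(35, 0), -1) = Pow(35, -1) = Rational(1, 35))
Mul(-376, Add(Function('T')(3), Function('L')(-29, -28))) = Mul(-376, Add(Mul(Rational(1, 4), Pow(2, Rational(1, 2))), Rational(1, 35))) = Mul(-376, Add(Rational(1, 35), Mul(Rational(1, 4), Pow(2, Rational(1, 2))))) = Add(Rational(-376, 35), Mul(-94, Pow(2, Rational(1, 2))))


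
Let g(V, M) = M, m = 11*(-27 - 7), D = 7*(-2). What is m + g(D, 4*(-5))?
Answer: -394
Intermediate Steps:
D = -14
m = -374 (m = 11*(-34) = -374)
m + g(D, 4*(-5)) = -374 + 4*(-5) = -374 - 20 = -394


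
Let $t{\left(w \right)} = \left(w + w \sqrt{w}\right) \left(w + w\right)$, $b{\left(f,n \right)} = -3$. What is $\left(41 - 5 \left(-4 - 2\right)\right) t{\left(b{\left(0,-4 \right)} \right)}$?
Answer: $1278 + 1278 i \sqrt{3} \approx 1278.0 + 2213.6 i$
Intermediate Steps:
$t{\left(w \right)} = 2 w \left(w + w^{\frac{3}{2}}\right)$ ($t{\left(w \right)} = \left(w + w^{\frac{3}{2}}\right) 2 w = 2 w \left(w + w^{\frac{3}{2}}\right)$)
$\left(41 - 5 \left(-4 - 2\right)\right) t{\left(b{\left(0,-4 \right)} \right)} = \left(41 - 5 \left(-4 - 2\right)\right) \left(2 \left(-3\right)^{2} + 2 \left(-3\right)^{\frac{5}{2}}\right) = \left(41 - -30\right) \left(2 \cdot 9 + 2 \cdot 9 i \sqrt{3}\right) = \left(41 + 30\right) \left(18 + 18 i \sqrt{3}\right) = 71 \left(18 + 18 i \sqrt{3}\right) = 1278 + 1278 i \sqrt{3}$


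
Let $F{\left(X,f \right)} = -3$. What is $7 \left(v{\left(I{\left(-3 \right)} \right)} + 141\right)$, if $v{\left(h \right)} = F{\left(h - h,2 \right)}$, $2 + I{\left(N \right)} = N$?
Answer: $966$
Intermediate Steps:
$I{\left(N \right)} = -2 + N$
$v{\left(h \right)} = -3$
$7 \left(v{\left(I{\left(-3 \right)} \right)} + 141\right) = 7 \left(-3 + 141\right) = 7 \cdot 138 = 966$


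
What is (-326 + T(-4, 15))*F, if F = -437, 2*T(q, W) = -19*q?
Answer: 125856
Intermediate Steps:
T(q, W) = -19*q/2 (T(q, W) = (-19*q)/2 = -19*q/2)
(-326 + T(-4, 15))*F = (-326 - 19/2*(-4))*(-437) = (-326 + 38)*(-437) = -288*(-437) = 125856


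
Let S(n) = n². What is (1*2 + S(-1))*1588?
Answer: 4764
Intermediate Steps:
(1*2 + S(-1))*1588 = (1*2 + (-1)²)*1588 = (2 + 1)*1588 = 3*1588 = 4764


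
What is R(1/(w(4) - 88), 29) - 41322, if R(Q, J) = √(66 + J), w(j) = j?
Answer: -41322 + √95 ≈ -41312.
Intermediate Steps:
R(1/(w(4) - 88), 29) - 41322 = √(66 + 29) - 41322 = √95 - 41322 = -41322 + √95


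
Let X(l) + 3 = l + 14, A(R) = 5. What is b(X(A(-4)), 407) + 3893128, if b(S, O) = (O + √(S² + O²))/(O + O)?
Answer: 7786257/2 + √165905/814 ≈ 3.8931e+6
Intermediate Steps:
X(l) = 11 + l (X(l) = -3 + (l + 14) = -3 + (14 + l) = 11 + l)
b(S, O) = (O + √(O² + S²))/(2*O) (b(S, O) = (O + √(O² + S²))/((2*O)) = (O + √(O² + S²))*(1/(2*O)) = (O + √(O² + S²))/(2*O))
b(X(A(-4)), 407) + 3893128 = (½)*(407 + √(407² + (11 + 5)²))/407 + 3893128 = (½)*(1/407)*(407 + √(165649 + 16²)) + 3893128 = (½)*(1/407)*(407 + √(165649 + 256)) + 3893128 = (½)*(1/407)*(407 + √165905) + 3893128 = (½ + √165905/814) + 3893128 = 7786257/2 + √165905/814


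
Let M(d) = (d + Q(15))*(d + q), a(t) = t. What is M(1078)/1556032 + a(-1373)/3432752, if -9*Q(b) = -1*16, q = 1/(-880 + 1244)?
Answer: 408844657158641/546833191911552 ≈ 0.74766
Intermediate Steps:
q = 1/364 ≈ 0.0027473
Q(b) = 16/9 (Q(b) = -(-1)*16/9 = -1/9*(-16) = 16/9)
M(d) = (1/364 + d)*(16/9 + d) (M(d) = (d + 16/9)*(d + 1/364) = (16/9 + d)*(1/364 + d) = (1/364 + d)*(16/9 + d))
M(1078)/1556032 + a(-1373)/3432752 = (4/819 + 1078**2 + (5833/3276)*1078)/1556032 - 1373/3432752 = (4/819 + 1162084 + 449141/234)*(1/1556032) - 1373*1/3432752 = (1906637587/1638)*(1/1556032) - 1373/3432752 = 1906637587/2548780416 - 1373/3432752 = 408844657158641/546833191911552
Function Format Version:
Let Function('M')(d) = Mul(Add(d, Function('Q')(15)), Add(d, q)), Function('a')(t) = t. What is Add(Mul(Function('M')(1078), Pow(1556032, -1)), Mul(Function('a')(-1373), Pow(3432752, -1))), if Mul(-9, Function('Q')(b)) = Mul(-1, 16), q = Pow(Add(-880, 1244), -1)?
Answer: Rational(408844657158641, 546833191911552) ≈ 0.74766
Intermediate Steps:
q = Rational(1, 364) (q = Pow(364, -1) = Rational(1, 364) ≈ 0.0027473)
Function('Q')(b) = Rational(16, 9) (Function('Q')(b) = Mul(Rational(-1, 9), Mul(-1, 16)) = Mul(Rational(-1, 9), -16) = Rational(16, 9))
Function('M')(d) = Mul(Add(Rational(1, 364), d), Add(Rational(16, 9), d)) (Function('M')(d) = Mul(Add(d, Rational(16, 9)), Add(d, Rational(1, 364))) = Mul(Add(Rational(16, 9), d), Add(Rational(1, 364), d)) = Mul(Add(Rational(1, 364), d), Add(Rational(16, 9), d)))
Add(Mul(Function('M')(1078), Pow(1556032, -1)), Mul(Function('a')(-1373), Pow(3432752, -1))) = Add(Mul(Add(Rational(4, 819), Pow(1078, 2), Mul(Rational(5833, 3276), 1078)), Pow(1556032, -1)), Mul(-1373, Pow(3432752, -1))) = Add(Mul(Add(Rational(4, 819), 1162084, Rational(449141, 234)), Rational(1, 1556032)), Mul(-1373, Rational(1, 3432752))) = Add(Mul(Rational(1906637587, 1638), Rational(1, 1556032)), Rational(-1373, 3432752)) = Add(Rational(1906637587, 2548780416), Rational(-1373, 3432752)) = Rational(408844657158641, 546833191911552)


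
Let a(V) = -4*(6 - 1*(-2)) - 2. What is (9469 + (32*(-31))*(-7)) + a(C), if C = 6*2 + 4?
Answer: 16379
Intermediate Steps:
C = 16 (C = 12 + 4 = 16)
a(V) = -34 (a(V) = -4*(6 + 2) - 2 = -4*8 - 2 = -32 - 2 = -34)
(9469 + (32*(-31))*(-7)) + a(C) = (9469 + (32*(-31))*(-7)) - 34 = (9469 - 992*(-7)) - 34 = (9469 + 6944) - 34 = 16413 - 34 = 16379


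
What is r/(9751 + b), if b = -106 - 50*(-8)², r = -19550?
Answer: -3910/1289 ≈ -3.0334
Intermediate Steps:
b = -3306 (b = -106 - 50*64 = -106 - 3200 = -3306)
r/(9751 + b) = -19550/(9751 - 3306) = -19550/6445 = -19550*1/6445 = -3910/1289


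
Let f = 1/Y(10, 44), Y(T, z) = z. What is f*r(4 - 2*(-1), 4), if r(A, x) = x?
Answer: 1/11 ≈ 0.090909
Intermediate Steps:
f = 1/44 ≈ 0.022727
f*r(4 - 2*(-1), 4) = (1/44)*4 = 1/11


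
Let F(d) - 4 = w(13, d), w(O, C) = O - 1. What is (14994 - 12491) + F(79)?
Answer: 2519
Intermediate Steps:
w(O, C) = -1 + O
F(d) = 16 (F(d) = 4 + (-1 + 13) = 4 + 12 = 16)
(14994 - 12491) + F(79) = (14994 - 12491) + 16 = 2503 + 16 = 2519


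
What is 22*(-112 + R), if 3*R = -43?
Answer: -8338/3 ≈ -2779.3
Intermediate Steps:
R = -43/3 (R = (1/3)*(-43) = -43/3 ≈ -14.333)
22*(-112 + R) = 22*(-112 - 43/3) = 22*(-379/3) = -8338/3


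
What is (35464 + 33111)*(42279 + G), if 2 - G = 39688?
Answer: 177814975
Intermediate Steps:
G = -39686 (G = 2 - 1*39688 = 2 - 39688 = -39686)
(35464 + 33111)*(42279 + G) = (35464 + 33111)*(42279 - 39686) = 68575*2593 = 177814975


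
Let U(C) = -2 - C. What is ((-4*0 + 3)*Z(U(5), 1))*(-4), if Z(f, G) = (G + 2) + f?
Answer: 48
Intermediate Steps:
Z(f, G) = 2 + G + f (Z(f, G) = (2 + G) + f = 2 + G + f)
((-4*0 + 3)*Z(U(5), 1))*(-4) = ((-4*0 + 3)*(2 + 1 + (-2 - 1*5)))*(-4) = ((0 + 3)*(2 + 1 + (-2 - 5)))*(-4) = (3*(2 + 1 - 7))*(-4) = (3*(-4))*(-4) = -12*(-4) = 48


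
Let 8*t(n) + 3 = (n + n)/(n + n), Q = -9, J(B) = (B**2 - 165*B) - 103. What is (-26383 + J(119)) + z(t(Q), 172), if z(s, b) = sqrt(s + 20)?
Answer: -31960 + sqrt(79)/2 ≈ -31956.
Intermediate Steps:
J(B) = -103 + B**2 - 165*B
t(n) = -1/4 (t(n) = -3/8 + ((n + n)/(n + n))/8 = -3/8 + ((2*n)/((2*n)))/8 = -3/8 + ((2*n)*(1/(2*n)))/8 = -3/8 + (1/8)*1 = -3/8 + 1/8 = -1/4)
z(s, b) = sqrt(20 + s)
(-26383 + J(119)) + z(t(Q), 172) = (-26383 + (-103 + 119**2 - 165*119)) + sqrt(20 - 1/4) = (-26383 + (-103 + 14161 - 19635)) + sqrt(79/4) = (-26383 - 5577) + sqrt(79)/2 = -31960 + sqrt(79)/2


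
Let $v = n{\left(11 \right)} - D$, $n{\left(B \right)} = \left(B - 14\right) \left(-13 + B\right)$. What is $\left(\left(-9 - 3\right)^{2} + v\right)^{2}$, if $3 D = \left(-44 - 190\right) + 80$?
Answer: $\frac{364816}{9} \approx 40535.0$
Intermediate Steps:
$D = - \frac{154}{3}$ ($D = \frac{\left(-44 - 190\right) + 80}{3} = \frac{-234 + 80}{3} = \frac{1}{3} \left(-154\right) = - \frac{154}{3} \approx -51.333$)
$n{\left(B \right)} = \left(-14 + B\right) \left(-13 + B\right)$
$v = \frac{172}{3}$ ($v = \left(182 + 11^{2} - 297\right) - - \frac{154}{3} = \left(182 + 121 - 297\right) + \frac{154}{3} = 6 + \frac{154}{3} = \frac{172}{3} \approx 57.333$)
$\left(\left(-9 - 3\right)^{2} + v\right)^{2} = \left(\left(-9 - 3\right)^{2} + \frac{172}{3}\right)^{2} = \left(\left(-12\right)^{2} + \frac{172}{3}\right)^{2} = \left(144 + \frac{172}{3}\right)^{2} = \left(\frac{604}{3}\right)^{2} = \frac{364816}{9}$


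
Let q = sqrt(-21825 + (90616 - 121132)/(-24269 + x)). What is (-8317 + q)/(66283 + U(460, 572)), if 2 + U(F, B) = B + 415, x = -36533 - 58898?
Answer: -8317/67268 + I*sqrt(21715757742)/67099830 ≈ -0.12364 + 0.0021962*I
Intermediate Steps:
x = -95431
q = 2*I*sqrt(21715757742)/1995 (q = sqrt(-21825 + (90616 - 121132)/(-24269 - 95431)) = sqrt(-21825 - 30516/(-119700)) = sqrt(-21825 - 30516*(-1/119700)) = sqrt(-21825 + 2543/9975) = sqrt(-217701832/9975) = 2*I*sqrt(21715757742)/1995 ≈ 147.73*I)
U(F, B) = 413 + B (U(F, B) = -2 + (B + 415) = -2 + (415 + B) = 413 + B)
(-8317 + q)/(66283 + U(460, 572)) = (-8317 + 2*I*sqrt(21715757742)/1995)/(66283 + (413 + 572)) = (-8317 + 2*I*sqrt(21715757742)/1995)/(66283 + 985) = (-8317 + 2*I*sqrt(21715757742)/1995)/67268 = (-8317 + 2*I*sqrt(21715757742)/1995)*(1/67268) = -8317/67268 + I*sqrt(21715757742)/67099830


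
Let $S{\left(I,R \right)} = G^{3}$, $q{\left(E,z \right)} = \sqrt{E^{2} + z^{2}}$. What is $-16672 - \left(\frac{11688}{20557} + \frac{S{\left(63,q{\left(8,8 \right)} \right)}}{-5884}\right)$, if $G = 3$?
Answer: $- \frac{2016669789889}{120957388} \approx -16673.0$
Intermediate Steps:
$S{\left(I,R \right)} = 27$ ($S{\left(I,R \right)} = 3^{3} = 27$)
$-16672 - \left(\frac{11688}{20557} + \frac{S{\left(63,q{\left(8,8 \right)} \right)}}{-5884}\right) = -16672 - \left(\frac{11688}{20557} + \frac{27}{-5884}\right) = -16672 - \left(11688 \cdot \frac{1}{20557} + 27 \left(- \frac{1}{5884}\right)\right) = -16672 - \left(\frac{11688}{20557} - \frac{27}{5884}\right) = -16672 - \frac{68217153}{120957388} = - \frac{2016669789889}{120957388}$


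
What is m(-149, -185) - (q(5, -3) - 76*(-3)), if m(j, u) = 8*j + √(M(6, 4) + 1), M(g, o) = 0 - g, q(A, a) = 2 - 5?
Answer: -1417 + I*√5 ≈ -1417.0 + 2.2361*I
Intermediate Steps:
q(A, a) = -3
M(g, o) = -g
m(j, u) = 8*j + I*√5 (m(j, u) = 8*j + √(-1*6 + 1) = 8*j + √(-6 + 1) = 8*j + √(-5) = 8*j + I*√5)
m(-149, -185) - (q(5, -3) - 76*(-3)) = (8*(-149) + I*√5) - (-3 - 76*(-3)) = (-1192 + I*√5) - (-3 + 228) = (-1192 + I*√5) - 1*225 = (-1192 + I*√5) - 225 = -1417 + I*√5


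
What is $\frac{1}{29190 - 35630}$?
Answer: $- \frac{1}{6440} \approx -0.00015528$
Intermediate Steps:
$\frac{1}{29190 - 35630} = \frac{1}{-6440} = - \frac{1}{6440}$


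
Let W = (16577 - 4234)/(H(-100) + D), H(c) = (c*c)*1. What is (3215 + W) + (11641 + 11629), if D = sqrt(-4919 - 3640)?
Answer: 2648850115115/100008559 - 37029*I*sqrt(951)/100008559 ≈ 26486.0 - 0.011418*I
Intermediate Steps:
D = 3*I*sqrt(951) (D = sqrt(-8559) = 3*I*sqrt(951) ≈ 92.515*I)
H(c) = c**2 (H(c) = c**2*1 = c**2)
W = 12343/(10000 + 3*I*sqrt(951)) (W = (16577 - 4234)/((-100)**2 + 3*I*sqrt(951)) = 12343/(10000 + 3*I*sqrt(951)) ≈ 1.2342 - 0.011418*I)
(3215 + W) + (11641 + 11629) = (3215 + (123430000/100008559 - 37029*I*sqrt(951)/100008559)) + (11641 + 11629) = (321650947185/100008559 - 37029*I*sqrt(951)/100008559) + 23270 = 2648850115115/100008559 - 37029*I*sqrt(951)/100008559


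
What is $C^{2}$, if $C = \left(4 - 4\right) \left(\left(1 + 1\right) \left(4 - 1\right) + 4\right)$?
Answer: $0$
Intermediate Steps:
$C = 0$ ($C = 0 \left(2 \cdot 3 + 4\right) = 0 \left(6 + 4\right) = 0 \cdot 10 = 0$)
$C^{2} = 0^{2} = 0$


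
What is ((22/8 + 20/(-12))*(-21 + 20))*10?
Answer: -65/6 ≈ -10.833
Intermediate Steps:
((22/8 + 20/(-12))*(-21 + 20))*10 = ((22*(1/8) + 20*(-1/12))*(-1))*10 = ((11/4 - 5/3)*(-1))*10 = ((13/12)*(-1))*10 = -13/12*10 = -65/6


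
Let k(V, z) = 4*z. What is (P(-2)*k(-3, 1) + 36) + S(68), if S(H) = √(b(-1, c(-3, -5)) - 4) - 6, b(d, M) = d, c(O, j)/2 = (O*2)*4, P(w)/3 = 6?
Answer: 102 + I*√5 ≈ 102.0 + 2.2361*I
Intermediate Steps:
P(w) = 18 (P(w) = 3*6 = 18)
c(O, j) = 16*O (c(O, j) = 2*((O*2)*4) = 2*((2*O)*4) = 2*(8*O) = 16*O)
S(H) = -6 + I*√5 (S(H) = √(-1 - 4) - 6 = √(-5) - 6 = I*√5 - 6 = -6 + I*√5)
(P(-2)*k(-3, 1) + 36) + S(68) = (18*(4*1) + 36) + (-6 + I*√5) = (18*4 + 36) + (-6 + I*√5) = (72 + 36) + (-6 + I*√5) = 108 + (-6 + I*√5) = 102 + I*√5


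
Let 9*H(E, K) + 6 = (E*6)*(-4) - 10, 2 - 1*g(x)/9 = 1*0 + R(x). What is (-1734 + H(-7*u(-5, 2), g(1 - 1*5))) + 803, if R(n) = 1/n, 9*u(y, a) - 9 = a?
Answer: -24569/27 ≈ -909.96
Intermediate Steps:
u(y, a) = 1 + a/9
R(n) = 1/n
g(x) = 18 - 9/x (g(x) = 18 - 9*(1*0 + 1/x) = 18 - 9*(0 + 1/x) = 18 - 9/x)
H(E, K) = -16/9 - 8*E/3 (H(E, K) = -2/3 + ((E*6)*(-4) - 10)/9 = -2/3 + ((6*E)*(-4) - 10)/9 = -2/3 + (-24*E - 10)/9 = -2/3 + (-10 - 24*E)/9 = -2/3 + (-10/9 - 8*E/3) = -16/9 - 8*E/3)
(-1734 + H(-7*u(-5, 2), g(1 - 1*5))) + 803 = (-1734 + (-16/9 - (-56)*(1 + (1/9)*2)/3)) + 803 = (-1734 + (-16/9 - (-56)*(1 + 2/9)/3)) + 803 = (-1734 + (-16/9 - (-56)*11/(3*9))) + 803 = (-1734 + (-16/9 - 8/3*(-77/9))) + 803 = (-1734 + (-16/9 + 616/27)) + 803 = (-1734 + 568/27) + 803 = -46250/27 + 803 = -24569/27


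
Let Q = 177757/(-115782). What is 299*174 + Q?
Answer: 6023496575/115782 ≈ 52024.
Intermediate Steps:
Q = -177757/115782 (Q = 177757*(-1/115782) = -177757/115782 ≈ -1.5353)
299*174 + Q = 299*174 - 177757/115782 = 52026 - 177757/115782 = 6023496575/115782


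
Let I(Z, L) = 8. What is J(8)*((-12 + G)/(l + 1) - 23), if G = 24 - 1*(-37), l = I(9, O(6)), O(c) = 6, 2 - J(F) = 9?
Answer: 1106/9 ≈ 122.89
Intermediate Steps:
J(F) = -7 (J(F) = 2 - 1*9 = 2 - 9 = -7)
l = 8
G = 61 (G = 24 + 37 = 61)
J(8)*((-12 + G)/(l + 1) - 23) = -7*((-12 + 61)/(8 + 1) - 23) = -7*(49/9 - 23) = -7*(-158/9) = 1106/9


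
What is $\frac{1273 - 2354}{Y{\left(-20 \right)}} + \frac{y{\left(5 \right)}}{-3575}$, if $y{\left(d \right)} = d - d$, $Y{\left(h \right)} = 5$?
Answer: $- \frac{1081}{5} \approx -216.2$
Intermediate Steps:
$y{\left(d \right)} = 0$
$\frac{1273 - 2354}{Y{\left(-20 \right)}} + \frac{y{\left(5 \right)}}{-3575} = \frac{1273 - 2354}{5} + \frac{0}{-3575} = \left(1273 - 2354\right) \frac{1}{5} + 0 \left(- \frac{1}{3575}\right) = \left(-1081\right) \frac{1}{5} + 0 = - \frac{1081}{5} + 0 = - \frac{1081}{5}$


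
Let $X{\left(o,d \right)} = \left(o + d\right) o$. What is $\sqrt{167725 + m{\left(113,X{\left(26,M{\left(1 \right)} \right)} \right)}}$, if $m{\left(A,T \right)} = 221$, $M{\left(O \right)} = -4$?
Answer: $\sqrt{167946} \approx 409.81$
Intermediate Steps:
$X{\left(o,d \right)} = o \left(d + o\right)$ ($X{\left(o,d \right)} = \left(d + o\right) o = o \left(d + o\right)$)
$\sqrt{167725 + m{\left(113,X{\left(26,M{\left(1 \right)} \right)} \right)}} = \sqrt{167725 + 221} = \sqrt{167946}$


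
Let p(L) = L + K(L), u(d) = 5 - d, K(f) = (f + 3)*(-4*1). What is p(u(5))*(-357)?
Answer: 4284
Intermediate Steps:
K(f) = -12 - 4*f (K(f) = (3 + f)*(-4) = -12 - 4*f)
p(L) = -12 - 3*L (p(L) = L + (-12 - 4*L) = -12 - 3*L)
p(u(5))*(-357) = (-12 - 3*(5 - 1*5))*(-357) = (-12 - 3*(5 - 5))*(-357) = (-12 - 3*0)*(-357) = (-12 + 0)*(-357) = -12*(-357) = 4284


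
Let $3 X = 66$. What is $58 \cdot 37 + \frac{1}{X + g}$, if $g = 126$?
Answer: $\frac{317609}{148} \approx 2146.0$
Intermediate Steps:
$X = 22$ ($X = \frac{1}{3} \cdot 66 = 22$)
$58 \cdot 37 + \frac{1}{X + g} = 58 \cdot 37 + \frac{1}{22 + 126} = 2146 + \frac{1}{148} = \frac{317609}{148}$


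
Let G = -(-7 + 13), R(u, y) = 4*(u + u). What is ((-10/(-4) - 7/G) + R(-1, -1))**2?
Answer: 169/9 ≈ 18.778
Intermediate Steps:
R(u, y) = 8*u (R(u, y) = 4*(2*u) = 8*u)
G = -6 (G = -1*6 = -6)
((-10/(-4) - 7/G) + R(-1, -1))**2 = ((-10/(-4) - 7/(-6)) + 8*(-1))**2 = ((-10*(-1/4) - 7*(-1/6)) - 8)**2 = ((5/2 + 7/6) - 8)**2 = (11/3 - 8)**2 = (-13/3)**2 = 169/9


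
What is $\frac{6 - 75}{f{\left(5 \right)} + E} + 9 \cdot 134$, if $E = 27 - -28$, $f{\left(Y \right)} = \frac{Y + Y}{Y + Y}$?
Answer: $\frac{67467}{56} \approx 1204.8$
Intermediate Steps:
$f{\left(Y \right)} = 1$ ($f{\left(Y \right)} = \frac{2 Y}{2 Y} = 2 Y \frac{1}{2 Y} = 1$)
$E = 55$ ($E = 27 + 28 = 55$)
$\frac{6 - 75}{f{\left(5 \right)} + E} + 9 \cdot 134 = \frac{6 - 75}{1 + 55} + 9 \cdot 134 = - \frac{69}{56} + 1206 = \frac{67467}{56}$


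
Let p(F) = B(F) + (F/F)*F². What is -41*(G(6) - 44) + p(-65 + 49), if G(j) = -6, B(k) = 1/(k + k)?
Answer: 73791/32 ≈ 2306.0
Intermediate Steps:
B(k) = 1/(2*k)
p(F) = F² + 1/(2*F) (p(F) = 1/(2*F) + (F/F)*F² = 1/(2*F) + 1*F² = 1/(2*F) + F² = F² + 1/(2*F))
-41*(G(6) - 44) + p(-65 + 49) = -41*(-6 - 44) + (½ + (-65 + 49)³)/(-65 + 49) = -41*(-50) + (½ + (-16)³)/(-16) = 2050 - (½ - 4096)/16 = 2050 - 1/16*(-8191/2) = 2050 + 8191/32 = 73791/32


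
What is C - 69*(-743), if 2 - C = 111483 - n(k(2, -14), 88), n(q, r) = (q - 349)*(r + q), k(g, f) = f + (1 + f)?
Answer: -83150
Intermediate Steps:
k(g, f) = 1 + 2*f
n(q, r) = (-349 + q)*(q + r)
C = -134417 (C = 2 - (111483 - ((1 + 2*(-14))² - 349*(1 + 2*(-14)) - 349*88 + (1 + 2*(-14))*88)) = 2 - (111483 - ((1 - 28)² - 349*(1 - 28) - 30712 + (1 - 28)*88)) = 2 - (111483 - ((-27)² - 349*(-27) - 30712 - 27*88)) = 2 - (111483 - (729 + 9423 - 30712 - 2376)) = 2 - (111483 - 1*(-22936)) = 2 - (111483 + 22936) = 2 - 1*134419 = 2 - 134419 = -134417)
C - 69*(-743) = -134417 - 69*(-743) = -134417 - 1*(-51267) = -134417 + 51267 = -83150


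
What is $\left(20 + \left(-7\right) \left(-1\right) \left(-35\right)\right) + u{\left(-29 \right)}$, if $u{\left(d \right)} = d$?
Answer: $-254$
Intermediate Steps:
$\left(20 + \left(-7\right) \left(-1\right) \left(-35\right)\right) + u{\left(-29 \right)} = \left(20 + \left(-7\right) \left(-1\right) \left(-35\right)\right) - 29 = \left(20 + 7 \left(-35\right)\right) - 29 = \left(20 - 245\right) - 29 = -225 - 29 = -254$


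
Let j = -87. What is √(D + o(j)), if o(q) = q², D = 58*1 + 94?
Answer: √7721 ≈ 87.869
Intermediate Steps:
D = 152 (D = 58 + 94 = 152)
√(D + o(j)) = √(152 + (-87)²) = √(152 + 7569) = √7721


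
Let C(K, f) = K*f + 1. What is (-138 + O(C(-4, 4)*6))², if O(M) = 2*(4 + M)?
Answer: 96100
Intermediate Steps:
C(K, f) = 1 + K*f
O(M) = 8 + 2*M
(-138 + O(C(-4, 4)*6))² = (-138 + (8 + 2*((1 - 4*4)*6)))² = (-138 + (8 + 2*((1 - 16)*6)))² = (-138 + (8 + 2*(-15*6)))² = (-138 + (8 + 2*(-90)))² = (-138 + (8 - 180))² = (-138 - 172)² = (-310)² = 96100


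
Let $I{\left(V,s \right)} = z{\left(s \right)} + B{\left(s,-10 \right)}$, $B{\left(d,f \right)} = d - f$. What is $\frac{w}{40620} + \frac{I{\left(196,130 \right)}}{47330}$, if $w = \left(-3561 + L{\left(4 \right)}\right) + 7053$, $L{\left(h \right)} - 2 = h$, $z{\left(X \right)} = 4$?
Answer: $\frac{2856827}{32042410} \approx 0.089158$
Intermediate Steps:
$L{\left(h \right)} = 2 + h$
$w = 3498$ ($w = \left(-3561 + \left(2 + 4\right)\right) + 7053 = \left(-3561 + 6\right) + 7053 = -3555 + 7053 = 3498$)
$I{\left(V,s \right)} = 14 + s$ ($I{\left(V,s \right)} = 4 + \left(s - -10\right) = 4 + \left(s + 10\right) = 4 + \left(10 + s\right) = 14 + s$)
$\frac{w}{40620} + \frac{I{\left(196,130 \right)}}{47330} = \frac{3498}{40620} + \frac{14 + 130}{47330} = 3498 \cdot \frac{1}{40620} + 144 \cdot \frac{1}{47330} = \frac{583}{6770} + \frac{72}{23665} = \frac{2856827}{32042410}$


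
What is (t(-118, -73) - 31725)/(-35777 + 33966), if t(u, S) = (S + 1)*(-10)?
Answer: 31005/1811 ≈ 17.120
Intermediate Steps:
t(u, S) = -10 - 10*S (t(u, S) = (1 + S)*(-10) = -10 - 10*S)
(t(-118, -73) - 31725)/(-35777 + 33966) = ((-10 - 10*(-73)) - 31725)/(-35777 + 33966) = ((-10 + 730) - 31725)/(-1811) = (720 - 31725)*(-1/1811) = -31005*(-1/1811) = 31005/1811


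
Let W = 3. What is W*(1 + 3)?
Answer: 12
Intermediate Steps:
W*(1 + 3) = 3*(1 + 3) = 3*4 = 12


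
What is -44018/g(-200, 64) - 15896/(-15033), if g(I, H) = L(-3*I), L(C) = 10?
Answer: -330781817/75165 ≈ -4400.7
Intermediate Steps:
g(I, H) = 10
-44018/g(-200, 64) - 15896/(-15033) = -44018/10 - 15896/(-15033) = -44018*⅒ - 15896*(-1/15033) = -22009/5 + 15896/15033 = -330781817/75165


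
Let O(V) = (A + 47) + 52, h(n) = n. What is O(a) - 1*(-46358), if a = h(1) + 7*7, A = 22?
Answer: 46479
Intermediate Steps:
a = 50 (a = 1 + 7*7 = 1 + 49 = 50)
O(V) = 121 (O(V) = (22 + 47) + 52 = 69 + 52 = 121)
O(a) - 1*(-46358) = 121 - 1*(-46358) = 121 + 46358 = 46479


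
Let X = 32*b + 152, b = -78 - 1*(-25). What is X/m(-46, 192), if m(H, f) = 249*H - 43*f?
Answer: 772/9855 ≈ 0.078336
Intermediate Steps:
b = -53 (b = -78 + 25 = -53)
m(H, f) = -43*f + 249*H
X = -1544 (X = 32*(-53) + 152 = -1696 + 152 = -1544)
X/m(-46, 192) = -1544/(-43*192 + 249*(-46)) = -1544/(-8256 - 11454) = -1544/(-19710) = -1544*(-1/19710) = 772/9855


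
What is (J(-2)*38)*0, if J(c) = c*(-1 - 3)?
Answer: 0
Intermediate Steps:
J(c) = -4*c (J(c) = c*(-4) = -4*c)
(J(-2)*38)*0 = (-4*(-2)*38)*0 = (8*38)*0 = 304*0 = 0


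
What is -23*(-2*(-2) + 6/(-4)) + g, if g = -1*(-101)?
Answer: 87/2 ≈ 43.500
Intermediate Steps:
g = 101
-23*(-2*(-2) + 6/(-4)) + g = -23*(-2*(-2) + 6/(-4)) + 101 = -23*(4 + 6*(-¼)) + 101 = -23*(4 - 3/2) + 101 = -23*5/2 + 101 = -115/2 + 101 = 87/2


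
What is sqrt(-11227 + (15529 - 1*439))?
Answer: sqrt(3863) ≈ 62.153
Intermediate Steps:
sqrt(-11227 + (15529 - 1*439)) = sqrt(-11227 + (15529 - 439)) = sqrt(-11227 + 15090) = sqrt(3863)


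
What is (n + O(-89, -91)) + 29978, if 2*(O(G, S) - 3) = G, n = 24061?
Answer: 107995/2 ≈ 53998.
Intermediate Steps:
O(G, S) = 3 + G/2
(n + O(-89, -91)) + 29978 = (24061 + (3 + (½)*(-89))) + 29978 = (24061 + (3 - 89/2)) + 29978 = (24061 - 83/2) + 29978 = 48039/2 + 29978 = 107995/2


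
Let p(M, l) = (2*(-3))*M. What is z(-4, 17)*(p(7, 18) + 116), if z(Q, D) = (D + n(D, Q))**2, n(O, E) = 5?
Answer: 35816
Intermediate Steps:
p(M, l) = -6*M
z(Q, D) = (5 + D)**2 (z(Q, D) = (D + 5)**2 = (5 + D)**2)
z(-4, 17)*(p(7, 18) + 116) = (5 + 17)**2*(-6*7 + 116) = 22**2*(-42 + 116) = 484*74 = 35816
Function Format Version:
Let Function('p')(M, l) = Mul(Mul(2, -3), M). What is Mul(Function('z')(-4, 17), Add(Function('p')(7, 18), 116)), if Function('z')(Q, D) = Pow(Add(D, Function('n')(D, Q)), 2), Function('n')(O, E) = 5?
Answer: 35816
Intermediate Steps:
Function('p')(M, l) = Mul(-6, M)
Function('z')(Q, D) = Pow(Add(5, D), 2) (Function('z')(Q, D) = Pow(Add(D, 5), 2) = Pow(Add(5, D), 2))
Mul(Function('z')(-4, 17), Add(Function('p')(7, 18), 116)) = Mul(Pow(Add(5, 17), 2), Add(Mul(-6, 7), 116)) = Mul(Pow(22, 2), Add(-42, 116)) = Mul(484, 74) = 35816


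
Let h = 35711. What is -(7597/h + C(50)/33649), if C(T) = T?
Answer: -257417003/1201639439 ≈ -0.21422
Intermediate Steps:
-(7597/h + C(50)/33649) = -(7597/35711 + 50/33649) = -1*257417003/1201639439 = -257417003/1201639439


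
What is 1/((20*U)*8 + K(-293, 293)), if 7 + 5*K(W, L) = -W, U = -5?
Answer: -5/3714 ≈ -0.0013463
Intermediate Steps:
K(W, L) = -7/5 - W/5 (K(W, L) = -7/5 + (-W)/5 = -7/5 - W/5)
1/((20*U)*8 + K(-293, 293)) = 1/((20*(-5))*8 + (-7/5 - 1/5*(-293))) = 1/(-100*8 + (-7/5 + 293/5)) = 1/(-800 + 286/5) = 1/(-3714/5) = -5/3714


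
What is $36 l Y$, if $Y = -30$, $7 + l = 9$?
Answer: $-2160$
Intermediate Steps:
$l = 2$ ($l = -7 + 9 = 2$)
$36 l Y = 36 \cdot 2 \left(-30\right) = 72 \left(-30\right) = -2160$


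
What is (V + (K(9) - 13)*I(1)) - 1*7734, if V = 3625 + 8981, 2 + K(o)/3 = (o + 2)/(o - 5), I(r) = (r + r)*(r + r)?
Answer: 4829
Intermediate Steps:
I(r) = 4*r² (I(r) = (2*r)*(2*r) = 4*r²)
K(o) = -6 + 3*(2 + o)/(-5 + o) (K(o) = -6 + 3*((o + 2)/(o - 5)) = -6 + 3*((2 + o)/(-5 + o)) = -6 + 3*(2 + o)/(-5 + o))
V = 12606
(V + (K(9) - 13)*I(1)) - 1*7734 = (12606 + (3*(12 - 1*9)/(-5 + 9) - 13)*(4*1²)) - 1*7734 = (12606 + (3*(12 - 9)/4 - 13)*(4*1)) - 7734 = (12606 + (3*(¼)*3 - 13)*4) - 7734 = (12606 + (9/4 - 13)*4) - 7734 = (12606 - 43/4*4) - 7734 = (12606 - 43) - 7734 = 12563 - 7734 = 4829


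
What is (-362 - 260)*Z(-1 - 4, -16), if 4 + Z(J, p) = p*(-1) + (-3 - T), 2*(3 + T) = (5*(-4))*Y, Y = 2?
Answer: -19904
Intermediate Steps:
T = -23 (T = -3 + ((5*(-4))*2)/2 = -3 + (-20*2)/2 = -3 + (½)*(-40) = -3 - 20 = -23)
Z(J, p) = 16 - p (Z(J, p) = -4 + (p*(-1) + (-3 - 1*(-23))) = -4 + (-p + (-3 + 23)) = -4 + (-p + 20) = -4 + (20 - p) = 16 - p)
(-362 - 260)*Z(-1 - 4, -16) = (-362 - 260)*(16 - 1*(-16)) = -622*(16 + 16) = -622*32 = -19904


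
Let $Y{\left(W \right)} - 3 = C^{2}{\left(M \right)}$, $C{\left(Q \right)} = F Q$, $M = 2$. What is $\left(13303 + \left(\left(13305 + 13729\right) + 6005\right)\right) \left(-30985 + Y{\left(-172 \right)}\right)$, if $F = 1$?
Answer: $-1435582476$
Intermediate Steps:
$C{\left(Q \right)} = Q$ ($C{\left(Q \right)} = 1 Q = Q$)
$Y{\left(W \right)} = 7$ ($Y{\left(W \right)} = 3 + 2^{2} = 3 + 4 = 7$)
$\left(13303 + \left(\left(13305 + 13729\right) + 6005\right)\right) \left(-30985 + Y{\left(-172 \right)}\right) = \left(13303 + \left(\left(13305 + 13729\right) + 6005\right)\right) \left(-30985 + 7\right) = \left(13303 + \left(27034 + 6005\right)\right) \left(-30978\right) = \left(13303 + 33039\right) \left(-30978\right) = 46342 \left(-30978\right) = -1435582476$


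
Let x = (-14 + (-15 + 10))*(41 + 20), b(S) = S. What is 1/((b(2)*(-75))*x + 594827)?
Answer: 1/768677 ≈ 1.3009e-6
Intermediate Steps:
x = -1159 (x = (-14 - 5)*61 = -19*61 = -1159)
1/((b(2)*(-75))*x + 594827) = 1/((2*(-75))*(-1159) + 594827) = 1/(-150*(-1159) + 594827) = 1/(173850 + 594827) = 1/768677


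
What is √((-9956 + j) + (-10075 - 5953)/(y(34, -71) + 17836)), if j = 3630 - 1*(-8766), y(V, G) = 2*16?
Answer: √48670077891/4467 ≈ 49.387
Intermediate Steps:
y(V, G) = 32
j = 12396 (j = 3630 + 8766 = 12396)
√((-9956 + j) + (-10075 - 5953)/(y(34, -71) + 17836)) = √((-9956 + 12396) + (-10075 - 5953)/(32 + 17836)) = √(2440 - 16028/17868) = √(2440 - 16028*1/17868) = √(2440 - 4007/4467) = √(10895473/4467) = √48670077891/4467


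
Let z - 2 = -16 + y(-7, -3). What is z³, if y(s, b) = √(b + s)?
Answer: -2324 + 578*I*√10 ≈ -2324.0 + 1827.8*I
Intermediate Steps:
z = -14 + I*√10 (z = 2 + (-16 + √(-3 - 7)) = 2 + (-16 + √(-10)) = 2 + (-16 + I*√10) = -14 + I*√10 ≈ -14.0 + 3.1623*I)
z³ = (-14 + I*√10)³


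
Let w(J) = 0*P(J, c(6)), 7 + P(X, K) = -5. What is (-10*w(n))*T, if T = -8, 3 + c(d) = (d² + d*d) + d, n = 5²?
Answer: 0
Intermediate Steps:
n = 25
c(d) = -3 + d + 2*d² (c(d) = -3 + ((d² + d*d) + d) = -3 + ((d² + d²) + d) = -3 + (2*d² + d) = -3 + (d + 2*d²) = -3 + d + 2*d²)
P(X, K) = -12 (P(X, K) = -7 - 5 = -12)
w(J) = 0 (w(J) = 0*(-12) = 0)
(-10*w(n))*T = -10*0*(-8) = 0*(-8) = 0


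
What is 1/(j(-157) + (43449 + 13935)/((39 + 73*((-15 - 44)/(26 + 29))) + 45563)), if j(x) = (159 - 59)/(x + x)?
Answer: 131032357/123440230 ≈ 1.0615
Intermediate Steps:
j(x) = 50/x (j(x) = 100/((2*x)) = 100*(1/(2*x)) = 50/x)
1/(j(-157) + (43449 + 13935)/((39 + 73*((-15 - 44)/(26 + 29))) + 45563)) = 1/(50/(-157) + (43449 + 13935)/((39 + 73*((-15 - 44)/(26 + 29))) + 45563)) = 1/(50*(-1/157) + 57384/((39 + 73*(-59/55)) + 45563)) = 1/(-50/157 + 57384/((39 + 73*(-59*1/55)) + 45563)) = 1/(-50/157 + 57384/((39 + 73*(-59/55)) + 45563)) = 1/(-50/157 + 57384/((39 - 4307/55) + 45563)) = 1/(-50/157 + 57384/(-2162/55 + 45563)) = 1/(-50/157 + 57384/(2503803/55)) = 1/(-50/157 + 57384*(55/2503803)) = 1/(-50/157 + 1052040/834601) = 1/(123440230/131032357) = 131032357/123440230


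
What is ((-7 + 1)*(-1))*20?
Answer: 120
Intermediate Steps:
((-7 + 1)*(-1))*20 = -6*(-1)*20 = 6*20 = 120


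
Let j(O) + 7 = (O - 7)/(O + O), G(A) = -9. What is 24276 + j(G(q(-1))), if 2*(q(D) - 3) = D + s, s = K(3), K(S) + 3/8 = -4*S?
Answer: 218429/9 ≈ 24270.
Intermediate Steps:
K(S) = -3/8 - 4*S
s = -99/8 (s = -3/8 - 4*3 = -3/8 - 12 = -99/8 ≈ -12.375)
q(D) = -51/16 + D/2 (q(D) = 3 + (D - 99/8)/2 = 3 + (-99/8 + D)/2 = 3 + (-99/16 + D/2) = -51/16 + D/2)
j(O) = -7 + (-7 + O)/(2*O) (j(O) = -7 + (O - 7)/(O + O) = -7 + (-7 + O)/((2*O)) = -7 + (-7 + O)*(1/(2*O)) = -7 + (-7 + O)/(2*O))
24276 + j(G(q(-1))) = 24276 + (1/2)*(-7 - 13*(-9))/(-9) = 24276 + (1/2)*(-1/9)*(-7 + 117) = 24276 + (1/2)*(-1/9)*110 = 24276 - 55/9 = 218429/9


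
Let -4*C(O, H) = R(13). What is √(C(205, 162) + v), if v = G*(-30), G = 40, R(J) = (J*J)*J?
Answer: I*√6997/2 ≈ 41.824*I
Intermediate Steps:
R(J) = J³ (R(J) = J²*J = J³)
C(O, H) = -2197/4 (C(O, H) = -¼*13³ = -¼*2197 = -2197/4)
v = -1200 (v = 40*(-30) = -1200)
√(C(205, 162) + v) = √(-2197/4 - 1200) = √(-6997/4) = I*√6997/2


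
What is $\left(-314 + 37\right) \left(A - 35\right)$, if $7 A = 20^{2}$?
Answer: $- \frac{42935}{7} \approx -6133.6$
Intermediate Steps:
$A = \frac{400}{7}$ ($A = \frac{20^{2}}{7} = \frac{1}{7} \cdot 400 = \frac{400}{7} \approx 57.143$)
$\left(-314 + 37\right) \left(A - 35\right) = \left(-314 + 37\right) \left(\frac{400}{7} - 35\right) = \left(-277\right) \frac{155}{7} = - \frac{42935}{7}$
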